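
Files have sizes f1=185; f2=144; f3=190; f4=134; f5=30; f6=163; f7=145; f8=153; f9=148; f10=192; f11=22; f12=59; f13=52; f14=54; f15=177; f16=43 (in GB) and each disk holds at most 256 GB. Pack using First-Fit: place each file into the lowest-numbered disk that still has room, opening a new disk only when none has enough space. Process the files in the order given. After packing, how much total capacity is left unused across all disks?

Put f1 (185 GB) in disk 1; 71 GB remain.
Put f2 (144 GB) in disk 2; 112 GB remain.
Put f3 (190 GB) in disk 3; 66 GB remain.
Put f4 (134 GB) in disk 4; 122 GB remain.
Put f5 (30 GB) in disk 1; 41 GB remain.
Put f6 (163 GB) in disk 5; 93 GB remain.
Put f7 (145 GB) in disk 6; 111 GB remain.
Put f8 (153 GB) in disk 7; 103 GB remain.
Put f9 (148 GB) in disk 8; 108 GB remain.
Put f10 (192 GB) in disk 9; 64 GB remain.
Put f11 (22 GB) in disk 1; 19 GB remain.
Put f12 (59 GB) in disk 2; 53 GB remain.
Put f13 (52 GB) in disk 2; 1 GB remain.
Put f14 (54 GB) in disk 3; 12 GB remain.
Put f15 (177 GB) in disk 10; 79 GB remain.
Put f16 (43 GB) in disk 4; 79 GB remain.
10 disks × 256 GB = 2560 GB; used 1891 GB; unused 669 GB.

669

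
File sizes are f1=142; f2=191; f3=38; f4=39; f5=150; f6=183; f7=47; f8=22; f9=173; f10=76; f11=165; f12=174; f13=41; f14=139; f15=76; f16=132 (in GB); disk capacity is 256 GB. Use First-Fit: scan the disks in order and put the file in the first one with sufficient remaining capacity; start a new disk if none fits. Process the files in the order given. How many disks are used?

9 disks

disk 1: place f1 (142 GB), 114 GB left
disk 2: place f2 (191 GB), 65 GB left
disk 1: place f3 (38 GB), 76 GB left
disk 1: place f4 (39 GB), 37 GB left
disk 3: place f5 (150 GB), 106 GB left
disk 4: place f6 (183 GB), 73 GB left
disk 2: place f7 (47 GB), 18 GB left
disk 1: place f8 (22 GB), 15 GB left
disk 5: place f9 (173 GB), 83 GB left
disk 3: place f10 (76 GB), 30 GB left
disk 6: place f11 (165 GB), 91 GB left
disk 7: place f12 (174 GB), 82 GB left
disk 4: place f13 (41 GB), 32 GB left
disk 8: place f14 (139 GB), 117 GB left
disk 5: place f15 (76 GB), 7 GB left
disk 9: place f16 (132 GB), 124 GB left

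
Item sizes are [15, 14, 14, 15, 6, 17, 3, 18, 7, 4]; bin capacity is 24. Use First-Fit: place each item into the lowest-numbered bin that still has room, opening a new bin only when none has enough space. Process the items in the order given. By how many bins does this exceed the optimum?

First-Fit: [15,6,3] [14,7] [14,4] [15] [17] [18] → 6 bins.
6 items exceed 12 (half the capacity), and no two of those can share a bin, so at least 6 bins are needed.
So 6 is already optimal.

0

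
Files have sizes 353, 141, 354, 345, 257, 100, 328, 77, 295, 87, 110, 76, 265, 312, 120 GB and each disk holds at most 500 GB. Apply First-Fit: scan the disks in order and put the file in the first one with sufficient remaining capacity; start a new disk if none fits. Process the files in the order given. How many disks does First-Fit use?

8

353 GB → disk 1 (remaining 147 GB)
141 GB → disk 1 (remaining 6 GB)
354 GB → disk 2 (remaining 146 GB)
345 GB → disk 3 (remaining 155 GB)
257 GB → disk 4 (remaining 243 GB)
100 GB → disk 2 (remaining 46 GB)
328 GB → disk 5 (remaining 172 GB)
77 GB → disk 3 (remaining 78 GB)
295 GB → disk 6 (remaining 205 GB)
87 GB → disk 4 (remaining 156 GB)
110 GB → disk 4 (remaining 46 GB)
76 GB → disk 3 (remaining 2 GB)
265 GB → disk 7 (remaining 235 GB)
312 GB → disk 8 (remaining 188 GB)
120 GB → disk 5 (remaining 52 GB)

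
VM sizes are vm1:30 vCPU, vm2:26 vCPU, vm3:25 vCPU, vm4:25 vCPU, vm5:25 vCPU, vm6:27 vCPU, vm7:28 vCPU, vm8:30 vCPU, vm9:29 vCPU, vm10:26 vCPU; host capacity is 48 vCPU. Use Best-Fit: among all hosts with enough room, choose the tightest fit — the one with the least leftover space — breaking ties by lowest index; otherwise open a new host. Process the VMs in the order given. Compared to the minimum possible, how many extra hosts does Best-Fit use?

0

Best-Fit: [30] [26] [25] [25] [25] [27] [28] [30] [29] [26] → 10 hosts.
10 VMs exceed 24 vCPU (half the capacity), and no two of those can share a host, so at least 10 hosts are needed.
So 10 is already optimal.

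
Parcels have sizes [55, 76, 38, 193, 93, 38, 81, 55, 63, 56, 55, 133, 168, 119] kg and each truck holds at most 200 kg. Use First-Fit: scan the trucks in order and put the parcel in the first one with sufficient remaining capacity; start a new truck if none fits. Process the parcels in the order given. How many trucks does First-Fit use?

7

55 kg → truck 1 (remaining 145 kg)
76 kg → truck 1 (remaining 69 kg)
38 kg → truck 1 (remaining 31 kg)
193 kg → truck 2 (remaining 7 kg)
93 kg → truck 3 (remaining 107 kg)
38 kg → truck 3 (remaining 69 kg)
81 kg → truck 4 (remaining 119 kg)
55 kg → truck 3 (remaining 14 kg)
63 kg → truck 4 (remaining 56 kg)
56 kg → truck 4 (remaining 0 kg)
55 kg → truck 5 (remaining 145 kg)
133 kg → truck 5 (remaining 12 kg)
168 kg → truck 6 (remaining 32 kg)
119 kg → truck 7 (remaining 81 kg)
Final trucks: [55,76,38] [193] [93,38,55] [81,63,56] [55,133] [168] [119].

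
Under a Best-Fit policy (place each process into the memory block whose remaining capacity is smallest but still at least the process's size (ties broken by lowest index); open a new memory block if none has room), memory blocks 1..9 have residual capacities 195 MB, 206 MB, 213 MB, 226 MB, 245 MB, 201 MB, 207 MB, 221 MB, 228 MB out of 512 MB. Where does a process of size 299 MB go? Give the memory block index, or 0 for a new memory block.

0

No memory block has ≥ 299 MB free, so a new memory block is opened.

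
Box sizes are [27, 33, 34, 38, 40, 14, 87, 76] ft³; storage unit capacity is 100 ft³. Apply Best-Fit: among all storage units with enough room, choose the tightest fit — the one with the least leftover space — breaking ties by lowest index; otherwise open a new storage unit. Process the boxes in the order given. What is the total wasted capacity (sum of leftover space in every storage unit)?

Put 27 ft³ in storage unit 1; 73 ft³ remain.
Put 33 ft³ in storage unit 1; 40 ft³ remain.
Put 34 ft³ in storage unit 1; 6 ft³ remain.
Put 38 ft³ in storage unit 2; 62 ft³ remain.
Put 40 ft³ in storage unit 2; 22 ft³ remain.
Put 14 ft³ in storage unit 2; 8 ft³ remain.
Put 87 ft³ in storage unit 3; 13 ft³ remain.
Put 76 ft³ in storage unit 4; 24 ft³ remain.
4 storage units × 100 ft³ = 400 ft³; used 349 ft³; unused 51 ft³.

51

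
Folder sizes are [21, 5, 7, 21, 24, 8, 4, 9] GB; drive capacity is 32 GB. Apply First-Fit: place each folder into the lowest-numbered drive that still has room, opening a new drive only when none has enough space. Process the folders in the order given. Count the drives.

drive 1: place 21 GB, 11 GB left
drive 1: place 5 GB, 6 GB left
drive 2: place 7 GB, 25 GB left
drive 2: place 21 GB, 4 GB left
drive 3: place 24 GB, 8 GB left
drive 3: place 8 GB, 0 GB left
drive 1: place 4 GB, 2 GB left
drive 4: place 9 GB, 23 GB left

4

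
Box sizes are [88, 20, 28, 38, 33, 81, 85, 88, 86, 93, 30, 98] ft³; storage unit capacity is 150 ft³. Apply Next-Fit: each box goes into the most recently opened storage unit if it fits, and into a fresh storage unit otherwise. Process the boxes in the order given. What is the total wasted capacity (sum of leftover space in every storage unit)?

88 ft³ → storage unit 1 (remaining 62 ft³)
20 ft³ → storage unit 1 (remaining 42 ft³)
28 ft³ → storage unit 1 (remaining 14 ft³)
38 ft³ → storage unit 2 (remaining 112 ft³)
33 ft³ → storage unit 2 (remaining 79 ft³)
81 ft³ → storage unit 3 (remaining 69 ft³)
85 ft³ → storage unit 4 (remaining 65 ft³)
88 ft³ → storage unit 5 (remaining 62 ft³)
86 ft³ → storage unit 6 (remaining 64 ft³)
93 ft³ → storage unit 7 (remaining 57 ft³)
30 ft³ → storage unit 7 (remaining 27 ft³)
98 ft³ → storage unit 8 (remaining 52 ft³)
8 storage units × 150 ft³ = 1200 ft³; used 768 ft³; unused 432 ft³.

432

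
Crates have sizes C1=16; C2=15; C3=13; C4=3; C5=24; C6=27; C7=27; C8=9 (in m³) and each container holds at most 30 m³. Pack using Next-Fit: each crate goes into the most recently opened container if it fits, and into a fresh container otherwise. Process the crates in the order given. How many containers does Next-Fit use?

6

Put C1 (16 m³) in container 1; 14 m³ remain.
Put C2 (15 m³) in container 2; 15 m³ remain.
Put C3 (13 m³) in container 2; 2 m³ remain.
Put C4 (3 m³) in container 3; 27 m³ remain.
Put C5 (24 m³) in container 3; 3 m³ remain.
Put C6 (27 m³) in container 4; 3 m³ remain.
Put C7 (27 m³) in container 5; 3 m³ remain.
Put C8 (9 m³) in container 6; 21 m³ remain.
Final containers: [16] [15,13] [3,24] [27] [27] [9].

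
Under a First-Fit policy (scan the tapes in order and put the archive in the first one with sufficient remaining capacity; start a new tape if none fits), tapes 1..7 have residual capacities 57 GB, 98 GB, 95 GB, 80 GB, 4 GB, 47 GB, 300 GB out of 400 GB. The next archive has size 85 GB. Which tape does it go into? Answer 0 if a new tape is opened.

2

Tapes with room: tape 2 (98 GB), tape 3 (95 GB), tape 7 (300 GB).
The first with room is tape 2.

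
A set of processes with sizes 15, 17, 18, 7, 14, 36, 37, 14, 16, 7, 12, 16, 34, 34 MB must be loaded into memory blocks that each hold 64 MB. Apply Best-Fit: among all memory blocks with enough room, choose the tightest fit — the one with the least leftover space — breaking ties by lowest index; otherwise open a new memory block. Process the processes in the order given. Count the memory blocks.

memory block 1: place 15 MB, 49 MB left
memory block 1: place 17 MB, 32 MB left
memory block 1: place 18 MB, 14 MB left
memory block 1: place 7 MB, 7 MB left
memory block 2: place 14 MB, 50 MB left
memory block 2: place 36 MB, 14 MB left
memory block 3: place 37 MB, 27 MB left
memory block 2: place 14 MB, 0 MB left
memory block 3: place 16 MB, 11 MB left
memory block 1: place 7 MB, 0 MB left
memory block 4: place 12 MB, 52 MB left
memory block 4: place 16 MB, 36 MB left
memory block 4: place 34 MB, 2 MB left
memory block 5: place 34 MB, 30 MB left
Final memory blocks: [15,17,18,7,7] [14,36,14] [37,16] [12,16,34] [34].

5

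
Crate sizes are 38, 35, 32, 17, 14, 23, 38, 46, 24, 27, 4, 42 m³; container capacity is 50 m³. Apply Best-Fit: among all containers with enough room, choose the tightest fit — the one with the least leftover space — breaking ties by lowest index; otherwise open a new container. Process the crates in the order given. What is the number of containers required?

8

Put 38 m³ in container 1; 12 m³ remain.
Put 35 m³ in container 2; 15 m³ remain.
Put 32 m³ in container 3; 18 m³ remain.
Put 17 m³ in container 3; 1 m³ remain.
Put 14 m³ in container 2; 1 m³ remain.
Put 23 m³ in container 4; 27 m³ remain.
Put 38 m³ in container 5; 12 m³ remain.
Put 46 m³ in container 6; 4 m³ remain.
Put 24 m³ in container 4; 3 m³ remain.
Put 27 m³ in container 7; 23 m³ remain.
Put 4 m³ in container 6; 0 m³ remain.
Put 42 m³ in container 8; 8 m³ remain.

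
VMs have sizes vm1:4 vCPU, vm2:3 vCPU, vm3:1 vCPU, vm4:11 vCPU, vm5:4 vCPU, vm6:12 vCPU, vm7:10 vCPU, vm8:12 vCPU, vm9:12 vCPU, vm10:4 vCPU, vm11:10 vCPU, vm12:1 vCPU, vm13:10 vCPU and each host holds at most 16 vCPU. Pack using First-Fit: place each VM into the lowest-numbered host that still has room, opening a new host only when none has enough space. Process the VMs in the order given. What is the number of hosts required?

vm1 (4 vCPU) → host 1 (remaining 12 vCPU)
vm2 (3 vCPU) → host 1 (remaining 9 vCPU)
vm3 (1 vCPU) → host 1 (remaining 8 vCPU)
vm4 (11 vCPU) → host 2 (remaining 5 vCPU)
vm5 (4 vCPU) → host 1 (remaining 4 vCPU)
vm6 (12 vCPU) → host 3 (remaining 4 vCPU)
vm7 (10 vCPU) → host 4 (remaining 6 vCPU)
vm8 (12 vCPU) → host 5 (remaining 4 vCPU)
vm9 (12 vCPU) → host 6 (remaining 4 vCPU)
vm10 (4 vCPU) → host 1 (remaining 0 vCPU)
vm11 (10 vCPU) → host 7 (remaining 6 vCPU)
vm12 (1 vCPU) → host 2 (remaining 4 vCPU)
vm13 (10 vCPU) → host 8 (remaining 6 vCPU)
Final hosts: [4,3,1,4,4] [11,1] [12] [10] [12] [12] [10] [10].

8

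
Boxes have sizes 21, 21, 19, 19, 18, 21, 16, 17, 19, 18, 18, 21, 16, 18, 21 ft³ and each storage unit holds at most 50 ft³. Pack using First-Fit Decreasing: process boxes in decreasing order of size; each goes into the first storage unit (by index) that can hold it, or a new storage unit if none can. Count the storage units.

Sorted descending: 21, 21, 21, 21, 21, 19, 19, 19, 18, 18, 18, 18, 17, 16, 16.
21 ft³ → storage unit 1 (remaining 29 ft³)
21 ft³ → storage unit 1 (remaining 8 ft³)
21 ft³ → storage unit 2 (remaining 29 ft³)
21 ft³ → storage unit 2 (remaining 8 ft³)
21 ft³ → storage unit 3 (remaining 29 ft³)
19 ft³ → storage unit 3 (remaining 10 ft³)
19 ft³ → storage unit 4 (remaining 31 ft³)
19 ft³ → storage unit 4 (remaining 12 ft³)
18 ft³ → storage unit 5 (remaining 32 ft³)
18 ft³ → storage unit 5 (remaining 14 ft³)
18 ft³ → storage unit 6 (remaining 32 ft³)
18 ft³ → storage unit 6 (remaining 14 ft³)
17 ft³ → storage unit 7 (remaining 33 ft³)
16 ft³ → storage unit 7 (remaining 17 ft³)
16 ft³ → storage unit 7 (remaining 1 ft³)
Final storage units: [21,21] [21,21] [21,19] [19,19] [18,18] [18,18] [17,16,16].

7 storage units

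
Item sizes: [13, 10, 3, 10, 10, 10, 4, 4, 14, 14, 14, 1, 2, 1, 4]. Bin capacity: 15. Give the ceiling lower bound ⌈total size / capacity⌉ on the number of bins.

Total size = 13 + 10 + 3 + 10 + 10 + 10 + 4 + 4 + 14 + 14 + 14 + 1 + 2 + 1 + 4 = 114.
⌈114 / 15⌉ = 8.

8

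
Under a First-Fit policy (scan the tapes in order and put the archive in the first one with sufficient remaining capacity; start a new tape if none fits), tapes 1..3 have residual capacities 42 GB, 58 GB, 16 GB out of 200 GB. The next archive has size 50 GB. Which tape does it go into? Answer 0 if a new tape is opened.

2

Tapes with room: tape 2 (58 GB).
The first with room is tape 2.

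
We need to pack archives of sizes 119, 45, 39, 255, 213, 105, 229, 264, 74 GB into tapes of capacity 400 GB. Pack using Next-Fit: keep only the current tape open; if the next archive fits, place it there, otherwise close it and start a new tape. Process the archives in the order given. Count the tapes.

119 GB → tape 1 (remaining 281 GB)
45 GB → tape 1 (remaining 236 GB)
39 GB → tape 1 (remaining 197 GB)
255 GB → tape 2 (remaining 145 GB)
213 GB → tape 3 (remaining 187 GB)
105 GB → tape 3 (remaining 82 GB)
229 GB → tape 4 (remaining 171 GB)
264 GB → tape 5 (remaining 136 GB)
74 GB → tape 5 (remaining 62 GB)
Final tapes: [119,45,39] [255] [213,105] [229] [264,74].

5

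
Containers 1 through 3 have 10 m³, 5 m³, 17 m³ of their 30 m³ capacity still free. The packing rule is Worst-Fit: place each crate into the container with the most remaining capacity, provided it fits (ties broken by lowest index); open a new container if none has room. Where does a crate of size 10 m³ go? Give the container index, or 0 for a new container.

Containers with room: container 1 (10 m³), container 3 (17 m³).
Most room is container 3 with 17 m³ free.

3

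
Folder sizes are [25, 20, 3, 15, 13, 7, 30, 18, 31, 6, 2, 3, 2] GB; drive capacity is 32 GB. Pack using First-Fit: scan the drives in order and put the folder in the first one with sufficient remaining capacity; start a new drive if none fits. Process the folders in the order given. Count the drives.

6

drive 1: place 25 GB, 7 GB left
drive 2: place 20 GB, 12 GB left
drive 1: place 3 GB, 4 GB left
drive 3: place 15 GB, 17 GB left
drive 3: place 13 GB, 4 GB left
drive 2: place 7 GB, 5 GB left
drive 4: place 30 GB, 2 GB left
drive 5: place 18 GB, 14 GB left
drive 6: place 31 GB, 1 GB left
drive 5: place 6 GB, 8 GB left
drive 1: place 2 GB, 2 GB left
drive 2: place 3 GB, 2 GB left
drive 1: place 2 GB, 0 GB left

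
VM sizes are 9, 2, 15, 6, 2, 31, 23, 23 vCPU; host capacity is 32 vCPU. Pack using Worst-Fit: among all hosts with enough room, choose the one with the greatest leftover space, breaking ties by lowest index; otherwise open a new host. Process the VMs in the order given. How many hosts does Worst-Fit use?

host 1: place 9 vCPU, 23 vCPU left
host 1: place 2 vCPU, 21 vCPU left
host 1: place 15 vCPU, 6 vCPU left
host 1: place 6 vCPU, 0 vCPU left
host 2: place 2 vCPU, 30 vCPU left
host 3: place 31 vCPU, 1 vCPU left
host 2: place 23 vCPU, 7 vCPU left
host 4: place 23 vCPU, 9 vCPU left

4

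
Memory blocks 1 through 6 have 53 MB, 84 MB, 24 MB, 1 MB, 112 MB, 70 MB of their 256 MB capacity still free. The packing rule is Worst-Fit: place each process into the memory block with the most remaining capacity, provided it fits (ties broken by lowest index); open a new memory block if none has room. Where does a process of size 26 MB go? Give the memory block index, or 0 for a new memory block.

Memory blocks with room: memory block 1 (53 MB), memory block 2 (84 MB), memory block 5 (112 MB), memory block 6 (70 MB).
Most room is memory block 5 with 112 MB free.

5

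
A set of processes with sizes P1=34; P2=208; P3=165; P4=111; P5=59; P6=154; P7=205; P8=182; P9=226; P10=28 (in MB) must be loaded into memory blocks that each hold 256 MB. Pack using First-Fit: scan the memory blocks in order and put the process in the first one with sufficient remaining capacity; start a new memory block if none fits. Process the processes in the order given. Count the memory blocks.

7 memory blocks

Put P1 (34 MB) in memory block 1; 222 MB remain.
Put P2 (208 MB) in memory block 1; 14 MB remain.
Put P3 (165 MB) in memory block 2; 91 MB remain.
Put P4 (111 MB) in memory block 3; 145 MB remain.
Put P5 (59 MB) in memory block 2; 32 MB remain.
Put P6 (154 MB) in memory block 4; 102 MB remain.
Put P7 (205 MB) in memory block 5; 51 MB remain.
Put P8 (182 MB) in memory block 6; 74 MB remain.
Put P9 (226 MB) in memory block 7; 30 MB remain.
Put P10 (28 MB) in memory block 2; 4 MB remain.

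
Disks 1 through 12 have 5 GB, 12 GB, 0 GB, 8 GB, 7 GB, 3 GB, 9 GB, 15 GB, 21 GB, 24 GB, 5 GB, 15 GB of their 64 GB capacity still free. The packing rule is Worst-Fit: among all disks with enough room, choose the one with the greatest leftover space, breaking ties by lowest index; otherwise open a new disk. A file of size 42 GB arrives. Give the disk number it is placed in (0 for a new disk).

No disk has ≥ 42 GB free, so a new disk is opened.

0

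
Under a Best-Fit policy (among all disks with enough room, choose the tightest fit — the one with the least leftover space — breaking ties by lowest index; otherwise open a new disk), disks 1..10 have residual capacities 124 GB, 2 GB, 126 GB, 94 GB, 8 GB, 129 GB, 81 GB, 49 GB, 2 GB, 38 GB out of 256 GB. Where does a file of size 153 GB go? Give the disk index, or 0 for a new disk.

No disk has ≥ 153 GB free, so a new disk is opened.

0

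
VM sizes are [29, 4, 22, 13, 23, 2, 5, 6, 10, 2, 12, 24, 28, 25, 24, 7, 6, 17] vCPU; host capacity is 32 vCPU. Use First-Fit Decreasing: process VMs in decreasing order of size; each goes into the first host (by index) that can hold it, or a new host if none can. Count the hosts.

Sorted descending: 29, 28, 25, 24, 24, 23, 22, 17, 13, 12, 10, 7, 6, 6, 5, 4, 2, 2.
29 vCPU → host 1 (remaining 3 vCPU)
28 vCPU → host 2 (remaining 4 vCPU)
25 vCPU → host 3 (remaining 7 vCPU)
24 vCPU → host 4 (remaining 8 vCPU)
24 vCPU → host 5 (remaining 8 vCPU)
23 vCPU → host 6 (remaining 9 vCPU)
22 vCPU → host 7 (remaining 10 vCPU)
17 vCPU → host 8 (remaining 15 vCPU)
13 vCPU → host 8 (remaining 2 vCPU)
12 vCPU → host 9 (remaining 20 vCPU)
10 vCPU → host 7 (remaining 0 vCPU)
7 vCPU → host 3 (remaining 0 vCPU)
6 vCPU → host 4 (remaining 2 vCPU)
6 vCPU → host 5 (remaining 2 vCPU)
5 vCPU → host 6 (remaining 4 vCPU)
4 vCPU → host 2 (remaining 0 vCPU)
2 vCPU → host 1 (remaining 1 vCPU)
2 vCPU → host 4 (remaining 0 vCPU)
Final hosts: [29,2] [28,4] [25,7] [24,6,2] [24,6] [23,5] [22,10] [17,13] [12].

9 hosts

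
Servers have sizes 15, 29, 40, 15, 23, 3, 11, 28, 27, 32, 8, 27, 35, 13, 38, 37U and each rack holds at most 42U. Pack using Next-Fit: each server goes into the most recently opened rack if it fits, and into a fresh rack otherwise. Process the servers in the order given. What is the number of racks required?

12 racks

rack 1: place 15U, 27U left
rack 2: place 29U, 13U left
rack 3: place 40U, 2U left
rack 4: place 15U, 27U left
rack 4: place 23U, 4U left
rack 4: place 3U, 1U left
rack 5: place 11U, 31U left
rack 5: place 28U, 3U left
rack 6: place 27U, 15U left
rack 7: place 32U, 10U left
rack 7: place 8U, 2U left
rack 8: place 27U, 15U left
rack 9: place 35U, 7U left
rack 10: place 13U, 29U left
rack 11: place 38U, 4U left
rack 12: place 37U, 5U left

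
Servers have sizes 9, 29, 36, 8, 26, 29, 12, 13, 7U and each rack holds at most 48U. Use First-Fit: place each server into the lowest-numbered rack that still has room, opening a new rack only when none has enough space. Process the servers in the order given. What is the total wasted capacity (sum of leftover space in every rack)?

23

9U → rack 1 (remaining 39U)
29U → rack 1 (remaining 10U)
36U → rack 2 (remaining 12U)
8U → rack 1 (remaining 2U)
26U → rack 3 (remaining 22U)
29U → rack 4 (remaining 19U)
12U → rack 2 (remaining 0U)
13U → rack 3 (remaining 9U)
7U → rack 3 (remaining 2U)
4 racks × 48U = 192U; used 169U; unused 23U.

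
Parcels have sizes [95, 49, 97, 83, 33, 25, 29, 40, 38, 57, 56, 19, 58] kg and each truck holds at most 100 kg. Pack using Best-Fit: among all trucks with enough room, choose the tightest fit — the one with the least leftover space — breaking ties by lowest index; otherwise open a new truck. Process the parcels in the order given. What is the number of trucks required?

truck 1: place 95 kg, 5 kg left
truck 2: place 49 kg, 51 kg left
truck 3: place 97 kg, 3 kg left
truck 4: place 83 kg, 17 kg left
truck 2: place 33 kg, 18 kg left
truck 5: place 25 kg, 75 kg left
truck 5: place 29 kg, 46 kg left
truck 5: place 40 kg, 6 kg left
truck 6: place 38 kg, 62 kg left
truck 6: place 57 kg, 5 kg left
truck 7: place 56 kg, 44 kg left
truck 7: place 19 kg, 25 kg left
truck 8: place 58 kg, 42 kg left
Final trucks: [95] [49,33] [97] [83] [25,29,40] [38,57] [56,19] [58].

8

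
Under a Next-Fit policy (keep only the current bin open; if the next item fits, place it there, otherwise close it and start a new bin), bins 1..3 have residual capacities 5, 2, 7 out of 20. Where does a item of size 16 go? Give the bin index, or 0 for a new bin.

Next-Fit only looks at bin 3, which has 7 free.
16 does not fit, so a new bin is opened.

0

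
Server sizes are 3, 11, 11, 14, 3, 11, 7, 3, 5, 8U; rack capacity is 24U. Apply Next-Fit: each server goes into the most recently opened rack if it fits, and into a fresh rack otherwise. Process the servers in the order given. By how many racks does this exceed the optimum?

1

Next-Fit: [3,11] [11] [14,3] [11,7,3] [5,8] → 5 racks.
Total size 76U; any packing needs at least ⌈76/24⌉ = 4 racks.
An optimal packing achieves that bound: [14,8] [11,11] [11,7,5] [3,3,3] → 4 racks.
Excess: 5 − 4 = 1.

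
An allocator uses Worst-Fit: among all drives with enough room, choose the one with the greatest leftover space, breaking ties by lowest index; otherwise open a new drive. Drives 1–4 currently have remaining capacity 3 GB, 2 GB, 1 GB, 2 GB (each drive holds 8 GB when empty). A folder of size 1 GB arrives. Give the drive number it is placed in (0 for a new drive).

1

Drives with room: drive 1 (3 GB), drive 2 (2 GB), drive 3 (1 GB), drive 4 (2 GB).
Most room is drive 1 with 3 GB free.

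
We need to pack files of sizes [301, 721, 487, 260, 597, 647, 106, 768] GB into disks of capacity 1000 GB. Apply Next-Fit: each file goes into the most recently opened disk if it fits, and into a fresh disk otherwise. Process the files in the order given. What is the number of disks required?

301 GB → disk 1 (remaining 699 GB)
721 GB → disk 2 (remaining 279 GB)
487 GB → disk 3 (remaining 513 GB)
260 GB → disk 3 (remaining 253 GB)
597 GB → disk 4 (remaining 403 GB)
647 GB → disk 5 (remaining 353 GB)
106 GB → disk 5 (remaining 247 GB)
768 GB → disk 6 (remaining 232 GB)
Final disks: [301] [721] [487,260] [597] [647,106] [768].

6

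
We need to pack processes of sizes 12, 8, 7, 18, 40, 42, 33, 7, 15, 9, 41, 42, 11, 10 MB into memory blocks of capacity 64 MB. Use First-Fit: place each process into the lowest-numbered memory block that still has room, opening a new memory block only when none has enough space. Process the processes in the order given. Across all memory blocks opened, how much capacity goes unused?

Put 12 MB in memory block 1; 52 MB remain.
Put 8 MB in memory block 1; 44 MB remain.
Put 7 MB in memory block 1; 37 MB remain.
Put 18 MB in memory block 1; 19 MB remain.
Put 40 MB in memory block 2; 24 MB remain.
Put 42 MB in memory block 3; 22 MB remain.
Put 33 MB in memory block 4; 31 MB remain.
Put 7 MB in memory block 1; 12 MB remain.
Put 15 MB in memory block 2; 9 MB remain.
Put 9 MB in memory block 1; 3 MB remain.
Put 41 MB in memory block 5; 23 MB remain.
Put 42 MB in memory block 6; 22 MB remain.
Put 11 MB in memory block 3; 11 MB remain.
Put 10 MB in memory block 3; 1 MB remain.
6 memory blocks × 64 MB = 384 MB; used 295 MB; unused 89 MB.

89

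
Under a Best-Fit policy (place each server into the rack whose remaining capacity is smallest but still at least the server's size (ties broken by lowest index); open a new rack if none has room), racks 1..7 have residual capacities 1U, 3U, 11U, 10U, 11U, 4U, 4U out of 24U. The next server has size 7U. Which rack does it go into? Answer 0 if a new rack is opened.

4

Racks with room: rack 3 (11U), rack 4 (10U), rack 5 (11U).
Tightest fit is rack 4 with 10U free.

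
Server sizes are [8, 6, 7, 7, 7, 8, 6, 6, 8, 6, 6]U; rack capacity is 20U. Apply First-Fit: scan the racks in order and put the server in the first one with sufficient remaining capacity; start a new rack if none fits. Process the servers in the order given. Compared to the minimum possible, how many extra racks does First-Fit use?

0

First-Fit: [8,6,6] [7,7,6] [7,8] [8,6,6] → 4 racks.
Total size 75U; any packing needs at least ⌈75/20⌉ = 4 racks.
So 4 is already optimal.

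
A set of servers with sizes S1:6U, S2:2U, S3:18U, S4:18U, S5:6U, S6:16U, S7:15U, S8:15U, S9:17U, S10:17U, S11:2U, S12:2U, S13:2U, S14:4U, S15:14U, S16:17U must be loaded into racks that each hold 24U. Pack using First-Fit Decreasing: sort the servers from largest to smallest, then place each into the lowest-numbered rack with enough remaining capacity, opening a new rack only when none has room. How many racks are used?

Sorted descending: 18, 18, 17, 17, 17, 16, 15, 15, 14, 6, 6, 4, 2, 2, 2, 2.
Put 18U in rack 1; 6U remain.
Put 18U in rack 2; 6U remain.
Put 17U in rack 3; 7U remain.
Put 17U in rack 4; 7U remain.
Put 17U in rack 5; 7U remain.
Put 16U in rack 6; 8U remain.
Put 15U in rack 7; 9U remain.
Put 15U in rack 8; 9U remain.
Put 14U in rack 9; 10U remain.
Put 6U in rack 1; 0U remain.
Put 6U in rack 2; 0U remain.
Put 4U in rack 3; 3U remain.
Put 2U in rack 3; 1U remain.
Put 2U in rack 4; 5U remain.
Put 2U in rack 4; 3U remain.
Put 2U in rack 4; 1U remain.
Final racks: [18,6] [18,6] [17,4,2] [17,2,2,2] [17] [16] [15] [15] [14].

9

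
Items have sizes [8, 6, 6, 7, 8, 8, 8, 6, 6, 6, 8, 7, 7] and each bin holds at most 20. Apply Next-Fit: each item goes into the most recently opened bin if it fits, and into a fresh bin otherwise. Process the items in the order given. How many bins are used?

8 → bin 1 (remaining 12)
6 → bin 1 (remaining 6)
6 → bin 1 (remaining 0)
7 → bin 2 (remaining 13)
8 → bin 2 (remaining 5)
8 → bin 3 (remaining 12)
8 → bin 3 (remaining 4)
6 → bin 4 (remaining 14)
6 → bin 4 (remaining 8)
6 → bin 4 (remaining 2)
8 → bin 5 (remaining 12)
7 → bin 5 (remaining 5)
7 → bin 6 (remaining 13)

6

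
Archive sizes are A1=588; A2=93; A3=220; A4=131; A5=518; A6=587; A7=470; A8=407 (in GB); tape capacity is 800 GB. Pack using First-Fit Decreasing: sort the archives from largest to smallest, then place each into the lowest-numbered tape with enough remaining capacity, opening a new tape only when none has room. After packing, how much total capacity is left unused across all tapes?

Sorted descending: 588, 587, 518, 470, 407, 220, 131, 93.
Put 588 GB in tape 1; 212 GB remain.
Put 587 GB in tape 2; 213 GB remain.
Put 518 GB in tape 3; 282 GB remain.
Put 470 GB in tape 4; 330 GB remain.
Put 407 GB in tape 5; 393 GB remain.
Put 220 GB in tape 3; 62 GB remain.
Put 131 GB in tape 1; 81 GB remain.
Put 93 GB in tape 2; 120 GB remain.
5 tapes × 800 GB = 4000 GB; used 3014 GB; unused 986 GB.

986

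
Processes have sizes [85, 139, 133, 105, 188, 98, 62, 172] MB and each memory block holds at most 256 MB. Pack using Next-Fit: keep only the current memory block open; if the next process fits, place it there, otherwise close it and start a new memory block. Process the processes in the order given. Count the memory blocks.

Put 85 MB in memory block 1; 171 MB remain.
Put 139 MB in memory block 1; 32 MB remain.
Put 133 MB in memory block 2; 123 MB remain.
Put 105 MB in memory block 2; 18 MB remain.
Put 188 MB in memory block 3; 68 MB remain.
Put 98 MB in memory block 4; 158 MB remain.
Put 62 MB in memory block 4; 96 MB remain.
Put 172 MB in memory block 5; 84 MB remain.

5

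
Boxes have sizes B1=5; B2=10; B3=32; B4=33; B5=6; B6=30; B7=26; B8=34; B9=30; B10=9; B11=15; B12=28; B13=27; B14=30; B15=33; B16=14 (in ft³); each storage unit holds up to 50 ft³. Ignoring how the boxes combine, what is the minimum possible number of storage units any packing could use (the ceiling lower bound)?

8

Total size = 5 + 10 + 32 + 33 + 6 + 30 + 26 + 34 + 30 + 9 + 15 + 28 + 27 + 30 + 33 + 14 = 362 ft³.
⌈362 / 50⌉ = 8.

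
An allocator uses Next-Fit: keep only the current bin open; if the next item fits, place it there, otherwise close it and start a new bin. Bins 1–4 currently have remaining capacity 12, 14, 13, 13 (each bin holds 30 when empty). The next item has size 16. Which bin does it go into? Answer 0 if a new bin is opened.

0

Next-Fit only looks at bin 4, which has 13 free.
16 does not fit, so a new bin is opened.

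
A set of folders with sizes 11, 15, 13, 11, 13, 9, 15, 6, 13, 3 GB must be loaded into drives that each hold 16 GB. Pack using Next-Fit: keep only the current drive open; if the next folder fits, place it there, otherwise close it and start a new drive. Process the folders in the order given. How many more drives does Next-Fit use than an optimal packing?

Next-Fit: [11] [15] [13] [11] [13] [9] [15] [6] [13,3] → 9 drives.
8 folders exceed 8 GB (half the capacity), and no two of those can share a drive, so at least 8 drives are needed.
An optimal packing achieves that bound: [15] [15] [13,3] [13] [13] [11] [11] [9,6] → 8 drives.
Excess: 9 − 8 = 1.

1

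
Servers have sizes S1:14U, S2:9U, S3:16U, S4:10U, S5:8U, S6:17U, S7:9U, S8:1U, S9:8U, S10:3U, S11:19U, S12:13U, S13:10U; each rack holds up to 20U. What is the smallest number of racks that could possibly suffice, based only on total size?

Total size = 14 + 9 + 16 + 10 + 8 + 17 + 9 + 1 + 8 + 3 + 19 + 13 + 10 = 137U.
⌈137 / 20⌉ = 7.

7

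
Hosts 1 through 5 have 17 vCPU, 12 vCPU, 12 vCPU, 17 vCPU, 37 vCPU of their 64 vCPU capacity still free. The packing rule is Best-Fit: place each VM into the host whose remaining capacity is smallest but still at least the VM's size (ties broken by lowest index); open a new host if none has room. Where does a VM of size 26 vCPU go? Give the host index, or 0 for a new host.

Hosts with room: host 5 (37 vCPU).
Tightest fit is host 5 with 37 vCPU free.

5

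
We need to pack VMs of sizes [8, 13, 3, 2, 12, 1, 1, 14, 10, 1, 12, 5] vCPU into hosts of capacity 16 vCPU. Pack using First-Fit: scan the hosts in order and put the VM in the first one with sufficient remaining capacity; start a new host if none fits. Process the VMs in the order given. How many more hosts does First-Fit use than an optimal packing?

First-Fit: [8,3,2,1,1,1] [13] [12] [14] [10,5] [12] → 6 hosts.
Total size 82 vCPU; any packing needs at least ⌈82/16⌉ = 6 hosts.
So 6 is already optimal.

0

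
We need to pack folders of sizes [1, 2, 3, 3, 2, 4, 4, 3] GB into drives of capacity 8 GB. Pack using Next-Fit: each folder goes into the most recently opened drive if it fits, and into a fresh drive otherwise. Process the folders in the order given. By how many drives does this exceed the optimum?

1

Next-Fit: [1,2,3] [3,2] [4,4] [3] → 4 drives.
Total size 22 GB; any packing needs at least ⌈22/8⌉ = 3 drives.
An optimal packing achieves that bound: [4,4] [3,3,2] [3,2,1] → 3 drives.
Excess: 4 − 3 = 1.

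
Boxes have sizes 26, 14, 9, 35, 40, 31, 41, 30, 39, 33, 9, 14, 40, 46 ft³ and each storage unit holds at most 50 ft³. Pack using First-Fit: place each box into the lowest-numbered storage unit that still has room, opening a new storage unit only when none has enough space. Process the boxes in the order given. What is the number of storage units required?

26 ft³ → storage unit 1 (remaining 24 ft³)
14 ft³ → storage unit 1 (remaining 10 ft³)
9 ft³ → storage unit 1 (remaining 1 ft³)
35 ft³ → storage unit 2 (remaining 15 ft³)
40 ft³ → storage unit 3 (remaining 10 ft³)
31 ft³ → storage unit 4 (remaining 19 ft³)
41 ft³ → storage unit 5 (remaining 9 ft³)
30 ft³ → storage unit 6 (remaining 20 ft³)
39 ft³ → storage unit 7 (remaining 11 ft³)
33 ft³ → storage unit 8 (remaining 17 ft³)
9 ft³ → storage unit 2 (remaining 6 ft³)
14 ft³ → storage unit 4 (remaining 5 ft³)
40 ft³ → storage unit 9 (remaining 10 ft³)
46 ft³ → storage unit 10 (remaining 4 ft³)

10 storage units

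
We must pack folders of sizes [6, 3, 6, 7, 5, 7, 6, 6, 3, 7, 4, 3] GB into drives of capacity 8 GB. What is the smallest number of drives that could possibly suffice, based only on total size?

8 drives

Total size = 6 + 3 + 6 + 7 + 5 + 7 + 6 + 6 + 3 + 7 + 4 + 3 = 63 GB.
⌈63 / 8⌉ = 8.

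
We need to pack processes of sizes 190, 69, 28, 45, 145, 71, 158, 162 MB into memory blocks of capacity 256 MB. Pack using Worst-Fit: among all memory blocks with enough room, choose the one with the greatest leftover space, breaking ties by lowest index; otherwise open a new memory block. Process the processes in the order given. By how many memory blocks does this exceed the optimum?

Worst-Fit: [190] [69,28,45,71] [145] [158] [162] → 5 memory blocks.
Total size 868 MB; any packing needs at least ⌈868/256⌉ = 4 memory blocks.
An optimal packing achieves that bound: [190,45] [162,71] [158,69,28] [145] → 4 memory blocks.
Excess: 5 − 4 = 1.

1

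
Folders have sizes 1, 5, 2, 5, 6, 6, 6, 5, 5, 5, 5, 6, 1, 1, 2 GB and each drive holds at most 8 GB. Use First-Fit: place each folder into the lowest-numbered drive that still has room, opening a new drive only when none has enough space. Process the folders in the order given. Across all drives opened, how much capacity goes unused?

19

drive 1: place 1 GB, 7 GB left
drive 1: place 5 GB, 2 GB left
drive 1: place 2 GB, 0 GB left
drive 2: place 5 GB, 3 GB left
drive 3: place 6 GB, 2 GB left
drive 4: place 6 GB, 2 GB left
drive 5: place 6 GB, 2 GB left
drive 6: place 5 GB, 3 GB left
drive 7: place 5 GB, 3 GB left
drive 8: place 5 GB, 3 GB left
drive 9: place 5 GB, 3 GB left
drive 10: place 6 GB, 2 GB left
drive 2: place 1 GB, 2 GB left
drive 2: place 1 GB, 1 GB left
drive 3: place 2 GB, 0 GB left
10 drives × 8 GB = 80 GB; used 61 GB; unused 19 GB.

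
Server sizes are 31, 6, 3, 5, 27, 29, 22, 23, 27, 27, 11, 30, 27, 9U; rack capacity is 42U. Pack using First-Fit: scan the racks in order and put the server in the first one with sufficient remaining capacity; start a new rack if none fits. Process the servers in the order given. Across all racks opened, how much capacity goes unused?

101

31U → rack 1 (remaining 11U)
6U → rack 1 (remaining 5U)
3U → rack 1 (remaining 2U)
5U → rack 2 (remaining 37U)
27U → rack 2 (remaining 10U)
29U → rack 3 (remaining 13U)
22U → rack 4 (remaining 20U)
23U → rack 5 (remaining 19U)
27U → rack 6 (remaining 15U)
27U → rack 7 (remaining 15U)
11U → rack 3 (remaining 2U)
30U → rack 8 (remaining 12U)
27U → rack 9 (remaining 15U)
9U → rack 2 (remaining 1U)
9 racks × 42U = 378U; used 277U; unused 101U.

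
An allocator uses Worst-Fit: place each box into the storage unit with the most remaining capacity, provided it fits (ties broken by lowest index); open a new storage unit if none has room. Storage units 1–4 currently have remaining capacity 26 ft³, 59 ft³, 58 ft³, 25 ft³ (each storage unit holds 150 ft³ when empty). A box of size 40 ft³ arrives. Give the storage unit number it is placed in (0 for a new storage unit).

Storage units with room: storage unit 2 (59 ft³), storage unit 3 (58 ft³).
Most room is storage unit 2 with 59 ft³ free.

2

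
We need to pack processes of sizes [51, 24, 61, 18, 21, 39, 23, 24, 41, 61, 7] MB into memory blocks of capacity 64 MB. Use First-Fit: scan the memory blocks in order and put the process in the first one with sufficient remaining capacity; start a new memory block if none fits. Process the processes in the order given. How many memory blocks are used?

Put 51 MB in memory block 1; 13 MB remain.
Put 24 MB in memory block 2; 40 MB remain.
Put 61 MB in memory block 3; 3 MB remain.
Put 18 MB in memory block 2; 22 MB remain.
Put 21 MB in memory block 2; 1 MB remain.
Put 39 MB in memory block 4; 25 MB remain.
Put 23 MB in memory block 4; 2 MB remain.
Put 24 MB in memory block 5; 40 MB remain.
Put 41 MB in memory block 6; 23 MB remain.
Put 61 MB in memory block 7; 3 MB remain.
Put 7 MB in memory block 1; 6 MB remain.
Final memory blocks: [51,7] [24,18,21] [61] [39,23] [24] [41] [61].

7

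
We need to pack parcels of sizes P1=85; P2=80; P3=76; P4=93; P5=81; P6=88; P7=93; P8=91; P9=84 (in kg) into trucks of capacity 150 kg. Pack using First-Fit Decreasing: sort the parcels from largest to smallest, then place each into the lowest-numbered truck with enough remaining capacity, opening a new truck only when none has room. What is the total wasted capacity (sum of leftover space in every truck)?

579

Sorted descending: 93, 93, 91, 88, 85, 84, 81, 80, 76.
truck 1: place 93 kg, 57 kg left
truck 2: place 93 kg, 57 kg left
truck 3: place 91 kg, 59 kg left
truck 4: place 88 kg, 62 kg left
truck 5: place 85 kg, 65 kg left
truck 6: place 84 kg, 66 kg left
truck 7: place 81 kg, 69 kg left
truck 8: place 80 kg, 70 kg left
truck 9: place 76 kg, 74 kg left
9 trucks × 150 kg = 1350 kg; used 771 kg; unused 579 kg.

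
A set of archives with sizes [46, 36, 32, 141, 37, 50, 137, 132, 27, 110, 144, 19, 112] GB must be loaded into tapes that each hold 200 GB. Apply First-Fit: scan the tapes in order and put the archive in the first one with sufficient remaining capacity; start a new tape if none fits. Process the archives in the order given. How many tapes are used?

tape 1: place 46 GB, 154 GB left
tape 1: place 36 GB, 118 GB left
tape 1: place 32 GB, 86 GB left
tape 2: place 141 GB, 59 GB left
tape 1: place 37 GB, 49 GB left
tape 2: place 50 GB, 9 GB left
tape 3: place 137 GB, 63 GB left
tape 4: place 132 GB, 68 GB left
tape 1: place 27 GB, 22 GB left
tape 5: place 110 GB, 90 GB left
tape 6: place 144 GB, 56 GB left
tape 1: place 19 GB, 3 GB left
tape 7: place 112 GB, 88 GB left

7 tapes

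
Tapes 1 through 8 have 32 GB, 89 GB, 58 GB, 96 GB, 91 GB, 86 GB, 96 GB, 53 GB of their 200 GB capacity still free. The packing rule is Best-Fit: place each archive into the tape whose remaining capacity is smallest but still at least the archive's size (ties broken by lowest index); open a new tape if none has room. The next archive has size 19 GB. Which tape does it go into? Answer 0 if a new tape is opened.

1

Tapes with room: tape 1 (32 GB), tape 2 (89 GB), tape 3 (58 GB), tape 4 (96 GB), tape 5 (91 GB), tape 6 (86 GB), tape 7 (96 GB), tape 8 (53 GB).
Tightest fit is tape 1 with 32 GB free.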